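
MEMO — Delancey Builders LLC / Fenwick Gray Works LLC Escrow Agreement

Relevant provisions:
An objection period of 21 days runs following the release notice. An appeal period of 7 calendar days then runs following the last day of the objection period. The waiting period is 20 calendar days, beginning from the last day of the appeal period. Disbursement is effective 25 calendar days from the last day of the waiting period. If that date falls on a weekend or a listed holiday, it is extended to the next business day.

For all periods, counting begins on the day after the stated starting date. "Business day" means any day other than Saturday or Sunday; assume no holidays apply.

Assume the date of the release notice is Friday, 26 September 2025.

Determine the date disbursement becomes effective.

Adding 21 calendar days to 26 September 2025 gives 17 October 2025, which is the last day of the objection period.
The last day of the appeal period: 17 October 2025 + 7 days = 24 October 2025.
Adding 20 calendar days to 24 October 2025 gives 13 November 2025, which is the last day of the waiting period.
The date disbursement becomes effective: 25 calendar days after 13 November 2025 is 8 December 2025. 8 December 2025 is a Monday, so no roll-forward applies.

8 December 2025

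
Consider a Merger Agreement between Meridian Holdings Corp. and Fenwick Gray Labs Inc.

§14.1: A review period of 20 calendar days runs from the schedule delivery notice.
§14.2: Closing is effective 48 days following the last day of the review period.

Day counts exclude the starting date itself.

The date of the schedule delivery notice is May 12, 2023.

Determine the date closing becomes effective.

The last day of the review period: May 12, 2023 + 20 days = June 1, 2023.
The date closing becomes effective: June 1, 2023 + 48 days = July 19, 2023.

July 19, 2023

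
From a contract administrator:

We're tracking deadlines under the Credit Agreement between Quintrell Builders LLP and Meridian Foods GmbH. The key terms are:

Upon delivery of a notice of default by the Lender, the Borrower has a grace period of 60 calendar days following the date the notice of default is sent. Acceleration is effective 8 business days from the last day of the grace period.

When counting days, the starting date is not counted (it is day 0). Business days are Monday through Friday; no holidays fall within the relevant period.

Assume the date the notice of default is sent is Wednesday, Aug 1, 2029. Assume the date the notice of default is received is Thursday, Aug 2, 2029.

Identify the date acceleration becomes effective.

Oct 10, 2029

Adding 60 calendar days to Aug 1, 2029 gives Sep 30, 2029, which is the last day of the grace period.
From Sunday, Sep 30, 2029, 8 business days (Oct 1, Oct 2, Oct 3, Oct 4, Oct 5, Oct 8, Oct 9, Oct 10, skipping weekends) brings us to Wednesday, Oct 10, 2029, which is the date acceleration becomes effective.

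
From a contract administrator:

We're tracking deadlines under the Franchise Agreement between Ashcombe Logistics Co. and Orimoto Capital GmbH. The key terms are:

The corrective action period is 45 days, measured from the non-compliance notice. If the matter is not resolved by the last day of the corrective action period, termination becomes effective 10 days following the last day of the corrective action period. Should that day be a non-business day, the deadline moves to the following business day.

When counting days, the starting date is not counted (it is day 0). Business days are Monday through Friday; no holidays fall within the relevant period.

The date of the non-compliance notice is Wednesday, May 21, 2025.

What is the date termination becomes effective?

Jul 15, 2025

The last day of the corrective action period: May 21, 2025 + 45 days = Jul 5, 2025.
The date termination becomes effective: Jul 5, 2025 + 10 days = Jul 15, 2025. Jul 15, 2025 is a Tuesday, so no roll-forward applies.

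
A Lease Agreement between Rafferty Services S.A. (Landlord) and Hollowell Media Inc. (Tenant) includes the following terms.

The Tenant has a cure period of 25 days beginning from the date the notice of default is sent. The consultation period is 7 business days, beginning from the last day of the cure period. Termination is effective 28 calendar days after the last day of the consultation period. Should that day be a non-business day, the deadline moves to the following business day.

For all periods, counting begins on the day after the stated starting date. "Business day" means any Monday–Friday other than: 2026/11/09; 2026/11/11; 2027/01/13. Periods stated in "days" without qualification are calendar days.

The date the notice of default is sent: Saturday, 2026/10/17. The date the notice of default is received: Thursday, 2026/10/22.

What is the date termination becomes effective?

The last day of the cure period: 2026/10/17 + 25 days = 2026/11/11.
The last day of the consultation period: 7 business days after Wednesday, 2026/11/11, skipping weekends — Nov 12, Nov 13, Nov 16, Nov 17, Nov 18, Nov 19, Nov 20 — lands on Friday, 2026/11/20.
The date termination becomes effective: 2026/11/20 + 28 days = 2026/12/18. 2026/12/18 is a Friday and is not a listed holiday, so no roll-forward applies.

2026/12/18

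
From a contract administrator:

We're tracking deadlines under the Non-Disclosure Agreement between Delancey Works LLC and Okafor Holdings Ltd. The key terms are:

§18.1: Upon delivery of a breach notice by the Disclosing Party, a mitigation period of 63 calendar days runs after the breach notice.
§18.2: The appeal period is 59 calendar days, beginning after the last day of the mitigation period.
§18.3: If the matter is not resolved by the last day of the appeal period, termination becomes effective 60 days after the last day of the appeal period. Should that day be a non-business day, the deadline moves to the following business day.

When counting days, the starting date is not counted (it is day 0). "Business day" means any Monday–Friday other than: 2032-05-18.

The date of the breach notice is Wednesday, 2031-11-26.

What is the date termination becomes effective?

The last day of the mitigation period: 63 calendar days after 2031-11-26 is 2032-01-28.
The last day of the appeal period: 2032-01-28 + 59 days = 2032-03-27.
The date termination becomes effective: 60 calendar days after 2032-03-27 is 2032-05-26. 2032-05-26 is a Wednesday and is not a listed holiday, so no roll-forward applies.

2032-05-26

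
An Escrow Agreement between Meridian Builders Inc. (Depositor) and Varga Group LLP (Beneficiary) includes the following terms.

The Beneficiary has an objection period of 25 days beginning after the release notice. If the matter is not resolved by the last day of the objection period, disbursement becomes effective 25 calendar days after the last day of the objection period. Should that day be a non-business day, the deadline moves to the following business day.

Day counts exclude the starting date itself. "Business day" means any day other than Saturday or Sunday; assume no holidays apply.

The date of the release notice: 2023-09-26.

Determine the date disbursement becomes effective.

Adding 25 calendar days to 2023-09-26 gives 2023-10-21, which is the last day of the objection period.
The date disbursement becomes effective: 25 calendar days after 2023-10-21 is 2023-11-15. 2023-11-15 is a Wednesday, so no roll-forward applies.

2023-11-15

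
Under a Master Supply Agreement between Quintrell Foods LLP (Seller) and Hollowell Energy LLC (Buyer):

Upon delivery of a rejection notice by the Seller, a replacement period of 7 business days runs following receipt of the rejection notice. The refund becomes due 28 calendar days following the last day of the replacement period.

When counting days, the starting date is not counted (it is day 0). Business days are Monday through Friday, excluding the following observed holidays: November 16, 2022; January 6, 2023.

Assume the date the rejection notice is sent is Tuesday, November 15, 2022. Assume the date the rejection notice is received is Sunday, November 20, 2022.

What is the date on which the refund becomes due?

December 27, 2022

From Sunday, November 20, 2022, 7 business days (Nov 21, Nov 22, Nov 23, Nov 24, Nov 25, Nov 28, Nov 29, skipping weekends) brings us to Tuesday, November 29, 2022, which is the last day of the replacement period.
The date on which the refund becomes due: November 29, 2022 + 28 days = December 27, 2022.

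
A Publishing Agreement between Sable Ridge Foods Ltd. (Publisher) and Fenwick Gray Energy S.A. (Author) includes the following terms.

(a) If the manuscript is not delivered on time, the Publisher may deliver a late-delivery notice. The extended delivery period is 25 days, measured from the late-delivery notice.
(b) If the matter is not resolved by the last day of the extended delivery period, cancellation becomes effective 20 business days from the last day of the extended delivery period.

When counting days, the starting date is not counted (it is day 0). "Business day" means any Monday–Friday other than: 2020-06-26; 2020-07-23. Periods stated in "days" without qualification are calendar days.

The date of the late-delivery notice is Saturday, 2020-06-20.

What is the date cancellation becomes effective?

2020-08-13

The last day of the extended delivery period: 2020-06-20 + 25 days = 2020-07-15.
From Wednesday, 2020-07-15, 20 business days (Jul 16, Jul 17, Jul 20, Jul 21, …, Aug 11, Aug 12, Aug 13, skipping weekends and the listed holiday on Jul 23) brings us to Thursday, 2020-08-13, which is the date cancellation becomes effective.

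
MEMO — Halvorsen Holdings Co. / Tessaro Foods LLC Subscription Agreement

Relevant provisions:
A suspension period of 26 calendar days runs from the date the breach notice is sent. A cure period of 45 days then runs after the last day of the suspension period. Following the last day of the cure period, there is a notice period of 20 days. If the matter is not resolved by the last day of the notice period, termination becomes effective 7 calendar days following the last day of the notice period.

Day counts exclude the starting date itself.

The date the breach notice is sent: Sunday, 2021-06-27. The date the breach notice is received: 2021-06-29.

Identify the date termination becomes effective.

The last day of the suspension period: 2021-06-27 + 26 days = 2021-07-23.
The last day of the cure period: 45 calendar days after 2021-07-23 is 2021-09-06.
Adding 20 calendar days to 2021-09-06 gives 2021-09-26, which is the last day of the notice period.
Adding 7 calendar days to 2021-09-26 gives 2021-10-03, which is the date termination becomes effective.

2021-10-03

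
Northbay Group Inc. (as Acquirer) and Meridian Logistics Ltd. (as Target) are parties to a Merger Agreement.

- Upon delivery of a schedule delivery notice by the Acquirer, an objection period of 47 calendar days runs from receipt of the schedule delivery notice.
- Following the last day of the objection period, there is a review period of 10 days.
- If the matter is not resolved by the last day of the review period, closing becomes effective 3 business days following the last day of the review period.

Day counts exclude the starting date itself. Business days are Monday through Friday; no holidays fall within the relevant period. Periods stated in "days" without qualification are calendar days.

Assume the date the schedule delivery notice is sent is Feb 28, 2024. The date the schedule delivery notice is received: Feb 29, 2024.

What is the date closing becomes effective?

The last day of the objection period: Feb 29, 2024 + 47 days = Apr 16, 2024.
Adding 10 calendar days to Apr 16, 2024 gives Apr 26, 2024, which is the last day of the review period.
The date closing becomes effective: counting 3 business days from Friday, Apr 26, 2024 (Apr 29, Apr 30, May 1, skipping weekends) reaches Wednesday, May 1, 2024.

May 1, 2024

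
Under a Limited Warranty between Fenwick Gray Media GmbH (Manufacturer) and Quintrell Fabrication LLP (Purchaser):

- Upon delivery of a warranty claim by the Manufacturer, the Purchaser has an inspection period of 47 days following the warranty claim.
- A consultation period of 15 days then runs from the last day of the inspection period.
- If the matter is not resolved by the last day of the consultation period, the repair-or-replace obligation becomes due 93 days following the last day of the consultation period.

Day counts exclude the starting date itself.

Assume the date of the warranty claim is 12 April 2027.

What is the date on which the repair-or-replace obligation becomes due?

The last day of the inspection period: 12 April 2027 + 47 days = 29 May 2027.
The last day of the consultation period: 15 calendar days after 29 May 2027 is 13 June 2027.
The date on which the repair-or-replace obligation becomes due: 13 June 2027 + 93 days = 14 September 2027.

14 September 2027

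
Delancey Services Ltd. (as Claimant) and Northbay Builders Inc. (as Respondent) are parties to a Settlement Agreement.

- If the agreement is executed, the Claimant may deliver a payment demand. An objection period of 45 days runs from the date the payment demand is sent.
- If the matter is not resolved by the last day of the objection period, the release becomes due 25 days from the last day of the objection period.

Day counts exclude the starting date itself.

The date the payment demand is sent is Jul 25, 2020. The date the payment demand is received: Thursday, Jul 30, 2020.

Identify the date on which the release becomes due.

The last day of the objection period: Jul 25, 2020 + 45 days = Sep 8, 2020.
The date on which the release becomes due: 25 calendar days after Sep 8, 2020 is Oct 3, 2020.

Oct 3, 2020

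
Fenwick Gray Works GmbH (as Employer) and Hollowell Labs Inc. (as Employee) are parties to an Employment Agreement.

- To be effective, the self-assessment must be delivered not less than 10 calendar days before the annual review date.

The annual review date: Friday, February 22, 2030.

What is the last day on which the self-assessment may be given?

February 22, 2030 minus 10 days is February 12, 2030.

February 12, 2030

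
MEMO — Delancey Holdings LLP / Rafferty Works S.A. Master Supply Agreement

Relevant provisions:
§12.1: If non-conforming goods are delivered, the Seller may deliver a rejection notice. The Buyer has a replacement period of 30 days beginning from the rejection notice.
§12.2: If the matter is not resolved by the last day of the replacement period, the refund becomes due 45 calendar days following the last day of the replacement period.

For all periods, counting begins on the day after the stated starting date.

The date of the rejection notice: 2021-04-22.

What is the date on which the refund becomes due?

2021-07-06

Adding 30 calendar days to 2021-04-22 gives 2021-05-22, which is the last day of the replacement period.
The date on which the refund becomes due: 2021-05-22 + 45 days = 2021-07-06.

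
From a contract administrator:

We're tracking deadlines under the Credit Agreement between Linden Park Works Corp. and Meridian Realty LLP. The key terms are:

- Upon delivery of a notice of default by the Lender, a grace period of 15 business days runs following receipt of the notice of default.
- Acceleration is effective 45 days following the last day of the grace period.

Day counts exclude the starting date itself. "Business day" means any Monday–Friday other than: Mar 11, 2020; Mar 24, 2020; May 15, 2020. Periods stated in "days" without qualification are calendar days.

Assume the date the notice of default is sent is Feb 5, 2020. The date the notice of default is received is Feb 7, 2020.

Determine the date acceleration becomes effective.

The last day of the grace period: counting 15 business days from Friday, Feb 7, 2020 (Feb 10, Feb 11, Feb 12, Feb 13, …, Feb 26, Feb 27, Feb 28, skipping weekends) reaches Friday, Feb 28, 2020.
Adding 45 calendar days to Feb 28, 2020 gives Apr 13, 2020, which is the date acceleration becomes effective.

Apr 13, 2020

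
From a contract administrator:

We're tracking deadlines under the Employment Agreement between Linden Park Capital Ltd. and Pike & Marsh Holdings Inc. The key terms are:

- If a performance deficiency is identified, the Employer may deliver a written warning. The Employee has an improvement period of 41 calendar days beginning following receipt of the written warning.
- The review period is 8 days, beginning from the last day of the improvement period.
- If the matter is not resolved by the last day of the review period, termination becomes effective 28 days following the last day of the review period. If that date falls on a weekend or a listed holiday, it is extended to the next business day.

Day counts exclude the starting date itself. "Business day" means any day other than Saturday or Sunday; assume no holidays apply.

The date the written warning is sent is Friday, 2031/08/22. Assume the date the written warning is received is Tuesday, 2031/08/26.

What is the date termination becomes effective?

Adding 41 calendar days to 2031/08/26 gives 2031/10/06, which is the last day of the improvement period.
The last day of the review period: 2031/10/06 + 8 days = 2031/10/14.
The date termination becomes effective: 2031/10/14 + 28 days = 2031/11/11. 2031/11/11 is a Tuesday, so no roll-forward applies.

2031/11/11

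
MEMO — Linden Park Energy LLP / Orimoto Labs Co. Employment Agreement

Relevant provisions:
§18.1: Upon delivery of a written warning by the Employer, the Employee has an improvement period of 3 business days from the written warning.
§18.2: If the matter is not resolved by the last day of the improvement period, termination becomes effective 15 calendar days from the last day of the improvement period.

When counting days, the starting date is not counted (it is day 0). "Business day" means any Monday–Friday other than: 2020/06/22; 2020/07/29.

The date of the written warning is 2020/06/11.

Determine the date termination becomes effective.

The last day of the improvement period: counting 3 business days from Thursday, 2020/06/11 (Jun 12, Jun 15, Jun 16, skipping weekends) reaches Tuesday, 2020/06/16.
The date termination becomes effective: 15 calendar days after 2020/06/16 is 2020/07/01.

2020/07/01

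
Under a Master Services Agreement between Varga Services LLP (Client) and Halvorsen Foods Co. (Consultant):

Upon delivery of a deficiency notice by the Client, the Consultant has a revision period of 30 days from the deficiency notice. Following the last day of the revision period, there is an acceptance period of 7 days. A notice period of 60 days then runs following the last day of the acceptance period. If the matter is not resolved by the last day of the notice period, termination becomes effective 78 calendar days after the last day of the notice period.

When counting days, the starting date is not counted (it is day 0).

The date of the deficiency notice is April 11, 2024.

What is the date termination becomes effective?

October 3, 2024

The last day of the revision period: April 11, 2024 + 30 days = May 11, 2024.
The last day of the acceptance period: May 11, 2024 + 7 days = May 18, 2024.
The last day of the notice period: 60 calendar days after May 18, 2024 is July 17, 2024.
Adding 78 calendar days to July 17, 2024 gives October 3, 2024, which is the date termination becomes effective.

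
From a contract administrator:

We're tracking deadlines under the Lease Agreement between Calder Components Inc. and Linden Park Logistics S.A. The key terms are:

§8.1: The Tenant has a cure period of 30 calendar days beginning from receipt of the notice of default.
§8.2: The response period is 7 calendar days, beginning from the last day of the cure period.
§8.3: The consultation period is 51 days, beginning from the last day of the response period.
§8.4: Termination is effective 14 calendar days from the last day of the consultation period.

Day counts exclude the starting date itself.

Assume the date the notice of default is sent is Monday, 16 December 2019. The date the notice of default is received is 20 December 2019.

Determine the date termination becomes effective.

31 March 2020

Adding 30 calendar days to 20 December 2019 gives 19 January 2020, which is the last day of the cure period.
Adding 7 calendar days to 19 January 2020 gives 26 January 2020, which is the last day of the response period.
Adding 51 calendar days to 26 January 2020 gives 17 March 2020, which is the last day of the consultation period.
The date termination becomes effective: 17 March 2020 + 14 days = 31 March 2020.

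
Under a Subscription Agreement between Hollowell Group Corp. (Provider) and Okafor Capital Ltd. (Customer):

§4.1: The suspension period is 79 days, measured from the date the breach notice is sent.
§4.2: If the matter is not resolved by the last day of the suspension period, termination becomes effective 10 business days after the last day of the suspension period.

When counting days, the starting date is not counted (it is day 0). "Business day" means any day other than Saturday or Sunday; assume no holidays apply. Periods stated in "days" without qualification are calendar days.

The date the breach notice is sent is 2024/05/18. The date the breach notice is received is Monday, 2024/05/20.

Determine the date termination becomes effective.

Adding 79 calendar days to 2024/05/18 gives 2024/08/05, which is the last day of the suspension period.
From Monday, 2024/08/05, 10 business days (Aug 6, Aug 7, Aug 8, Aug 9, Aug 12, Aug 13, Aug 14, Aug 15, Aug 16, Aug 19, skipping weekends) brings us to Monday, 2024/08/19, which is the date termination becomes effective.

2024/08/19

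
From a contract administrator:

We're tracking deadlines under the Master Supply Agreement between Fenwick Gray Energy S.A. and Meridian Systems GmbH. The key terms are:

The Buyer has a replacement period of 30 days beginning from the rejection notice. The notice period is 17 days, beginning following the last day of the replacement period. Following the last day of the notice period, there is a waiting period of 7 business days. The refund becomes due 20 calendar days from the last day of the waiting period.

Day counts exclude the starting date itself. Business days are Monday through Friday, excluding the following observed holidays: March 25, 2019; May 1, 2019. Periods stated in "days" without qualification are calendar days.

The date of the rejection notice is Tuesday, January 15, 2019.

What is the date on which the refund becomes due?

The last day of the replacement period: January 15, 2019 + 30 days = February 14, 2019.
The last day of the notice period: February 14, 2019 + 17 days = March 3, 2019.
The last day of the waiting period: 7 business days after Sunday, March 3, 2019, skipping weekends — Mar 4, Mar 5, Mar 6, Mar 7, Mar 8, Mar 11, Mar 12 — lands on Tuesday, March 12, 2019.
The date on which the refund becomes due: March 12, 2019 + 20 days = April 1, 2019.

April 1, 2019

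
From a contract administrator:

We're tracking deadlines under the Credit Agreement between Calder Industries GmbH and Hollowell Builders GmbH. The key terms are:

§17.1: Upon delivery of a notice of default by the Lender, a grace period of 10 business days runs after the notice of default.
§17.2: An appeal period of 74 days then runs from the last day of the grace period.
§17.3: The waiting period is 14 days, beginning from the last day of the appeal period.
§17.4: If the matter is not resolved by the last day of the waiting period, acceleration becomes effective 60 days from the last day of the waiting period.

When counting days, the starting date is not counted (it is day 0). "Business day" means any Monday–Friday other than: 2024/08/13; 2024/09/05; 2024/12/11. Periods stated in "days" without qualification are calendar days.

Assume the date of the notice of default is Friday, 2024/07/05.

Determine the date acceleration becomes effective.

2024/12/14

The last day of the grace period: counting 10 business days from Friday, 2024/07/05 (Jul 8, Jul 9, Jul 10, Jul 11, Jul 12, Jul 15, Jul 16, Jul 17, Jul 18, Jul 19, skipping weekends) reaches Friday, 2024/07/19.
The last day of the appeal period: 2024/07/19 + 74 days = 2024/10/01.
The last day of the waiting period: 14 calendar days after 2024/10/01 is 2024/10/15.
The date acceleration becomes effective: 2024/10/15 + 60 days = 2024/12/14.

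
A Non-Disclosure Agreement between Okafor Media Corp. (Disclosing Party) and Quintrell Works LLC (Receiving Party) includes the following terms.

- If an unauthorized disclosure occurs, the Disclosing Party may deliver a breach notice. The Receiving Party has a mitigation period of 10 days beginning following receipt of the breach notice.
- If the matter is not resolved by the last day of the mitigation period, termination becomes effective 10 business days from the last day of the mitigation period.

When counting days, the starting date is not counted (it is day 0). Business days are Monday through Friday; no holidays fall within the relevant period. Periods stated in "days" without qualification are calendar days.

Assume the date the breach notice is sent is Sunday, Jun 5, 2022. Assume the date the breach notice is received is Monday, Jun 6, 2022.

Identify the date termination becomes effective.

Adding 10 calendar days to Jun 6, 2022 gives Jun 16, 2022, which is the last day of the mitigation period.
From Thursday, Jun 16, 2022, 10 business days (Jun 17, Jun 20, Jun 21, Jun 22, Jun 23, Jun 24, Jun 27, Jun 28, Jun 29, Jun 30, skipping weekends) brings us to Thursday, Jun 30, 2022, which is the date termination becomes effective.

Jun 30, 2022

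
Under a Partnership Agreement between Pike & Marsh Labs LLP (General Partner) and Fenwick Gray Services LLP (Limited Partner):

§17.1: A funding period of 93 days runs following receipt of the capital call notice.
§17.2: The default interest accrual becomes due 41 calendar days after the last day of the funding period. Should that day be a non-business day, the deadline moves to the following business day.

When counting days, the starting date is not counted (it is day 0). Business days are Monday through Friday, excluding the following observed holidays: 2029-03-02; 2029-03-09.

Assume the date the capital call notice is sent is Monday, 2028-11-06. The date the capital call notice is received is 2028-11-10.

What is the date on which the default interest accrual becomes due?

2029-03-26

Adding 93 calendar days to 2028-11-10 gives 2029-02-11, which is the last day of the funding period.
The date on which the default interest accrual becomes due: 2029-02-11 + 41 days = 2029-03-24. That falls on a Saturday, so it rolls to the next business day, Monday, 2029-03-26.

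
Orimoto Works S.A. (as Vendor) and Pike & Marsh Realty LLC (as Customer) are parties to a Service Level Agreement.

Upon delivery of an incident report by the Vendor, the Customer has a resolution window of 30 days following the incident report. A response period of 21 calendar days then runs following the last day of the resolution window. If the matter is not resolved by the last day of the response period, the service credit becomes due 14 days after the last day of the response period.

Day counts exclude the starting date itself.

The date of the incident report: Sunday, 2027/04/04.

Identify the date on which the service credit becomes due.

The last day of the resolution window: 2027/04/04 + 30 days = 2027/05/04.
The last day of the response period: 21 calendar days after 2027/05/04 is 2027/05/25.
Adding 14 calendar days to 2027/05/25 gives 2027/06/08, which is the date on which the service credit becomes due.

2027/06/08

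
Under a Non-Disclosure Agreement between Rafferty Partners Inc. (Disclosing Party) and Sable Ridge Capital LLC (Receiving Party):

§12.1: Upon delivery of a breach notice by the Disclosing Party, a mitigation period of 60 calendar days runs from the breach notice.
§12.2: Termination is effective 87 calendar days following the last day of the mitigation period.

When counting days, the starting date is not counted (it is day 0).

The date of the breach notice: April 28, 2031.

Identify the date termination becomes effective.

September 22, 2031

The last day of the mitigation period: April 28, 2031 + 60 days = June 27, 2031.
Adding 87 calendar days to June 27, 2031 gives September 22, 2031, which is the date termination becomes effective.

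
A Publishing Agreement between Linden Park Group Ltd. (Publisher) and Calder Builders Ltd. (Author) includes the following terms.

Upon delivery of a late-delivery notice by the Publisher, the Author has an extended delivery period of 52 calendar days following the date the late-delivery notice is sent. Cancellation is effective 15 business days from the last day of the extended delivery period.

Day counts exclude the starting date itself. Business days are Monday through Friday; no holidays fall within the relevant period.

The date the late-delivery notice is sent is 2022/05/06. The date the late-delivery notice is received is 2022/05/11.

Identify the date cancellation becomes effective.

The last day of the extended delivery period: 52 calendar days after 2022/05/06 is 2022/06/27.
From Monday, 2022/06/27, 15 business days (Jun 28, Jun 29, Jun 30, Jul 1, …, Jul 14, Jul 15, Jul 18, skipping weekends) brings us to Monday, 2022/07/18, which is the date cancellation becomes effective.

2022/07/18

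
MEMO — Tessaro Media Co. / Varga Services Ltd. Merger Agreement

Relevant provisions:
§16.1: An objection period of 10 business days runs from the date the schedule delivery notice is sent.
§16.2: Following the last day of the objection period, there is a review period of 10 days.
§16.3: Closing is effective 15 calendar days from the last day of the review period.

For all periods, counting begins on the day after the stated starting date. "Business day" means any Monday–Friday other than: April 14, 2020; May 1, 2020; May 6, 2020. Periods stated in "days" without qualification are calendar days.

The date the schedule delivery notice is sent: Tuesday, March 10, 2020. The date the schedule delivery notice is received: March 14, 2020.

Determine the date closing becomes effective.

The last day of the objection period: 10 business days after Tuesday, March 10, 2020, skipping weekends — Mar 11, Mar 12, Mar 13, Mar 16, Mar 17, Mar 18, Mar 19, Mar 20, Mar 23, Mar 24 — lands on Tuesday, March 24, 2020.
The last day of the review period: March 24, 2020 + 10 days = April 3, 2020.
Adding 15 calendar days to April 3, 2020 gives April 18, 2020, which is the date closing becomes effective.

April 18, 2020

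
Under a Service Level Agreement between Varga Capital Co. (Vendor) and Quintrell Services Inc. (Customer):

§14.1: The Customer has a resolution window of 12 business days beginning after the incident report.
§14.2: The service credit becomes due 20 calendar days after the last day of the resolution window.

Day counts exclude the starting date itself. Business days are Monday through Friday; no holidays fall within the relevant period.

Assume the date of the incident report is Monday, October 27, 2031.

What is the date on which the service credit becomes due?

December 2, 2031

The last day of the resolution window: 12 business days after Monday, October 27, 2031, skipping weekends — Oct 28, Oct 29, Oct 30, Oct 31, …, Nov 10, Nov 11, Nov 12 — lands on Wednesday, November 12, 2031.
The date on which the service credit becomes due: November 12, 2031 + 20 days = December 2, 2031.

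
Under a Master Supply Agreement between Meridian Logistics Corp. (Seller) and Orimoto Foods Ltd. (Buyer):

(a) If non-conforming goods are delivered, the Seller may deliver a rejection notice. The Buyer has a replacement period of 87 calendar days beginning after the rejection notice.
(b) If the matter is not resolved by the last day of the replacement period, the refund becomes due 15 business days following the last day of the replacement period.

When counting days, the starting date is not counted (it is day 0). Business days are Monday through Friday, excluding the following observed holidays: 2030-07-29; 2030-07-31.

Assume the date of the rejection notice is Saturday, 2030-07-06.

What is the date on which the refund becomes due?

The last day of the replacement period: 87 calendar days after 2030-07-06 is 2030-10-01.
The date on which the refund becomes due: 15 business days after Tuesday, 2030-10-01, skipping weekends — Oct 2, Oct 3, Oct 4, Oct 7, …, Oct 18, Oct 21, Oct 22 — lands on Tuesday, 2030-10-22.

2030-10-22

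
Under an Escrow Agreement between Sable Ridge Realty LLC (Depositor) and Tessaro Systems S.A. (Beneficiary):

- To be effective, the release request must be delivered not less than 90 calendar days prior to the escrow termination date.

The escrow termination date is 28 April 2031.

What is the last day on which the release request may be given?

28 January 2031

28 April 2031 minus 90 days is 28 January 2031.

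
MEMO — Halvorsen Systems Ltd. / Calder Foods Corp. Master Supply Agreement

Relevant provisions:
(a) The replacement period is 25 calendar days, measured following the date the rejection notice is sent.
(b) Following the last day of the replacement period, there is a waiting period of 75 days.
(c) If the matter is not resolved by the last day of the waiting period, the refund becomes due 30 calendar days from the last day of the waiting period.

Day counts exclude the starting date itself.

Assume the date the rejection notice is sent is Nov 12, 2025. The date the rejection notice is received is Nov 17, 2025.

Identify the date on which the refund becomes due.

Mar 22, 2026

The last day of the replacement period: Nov 12, 2025 + 25 days = Dec 7, 2025.
The last day of the waiting period: Dec 7, 2025 + 75 days = Feb 20, 2026.
Adding 30 calendar days to Feb 20, 2026 gives Mar 22, 2026, which is the date on which the refund becomes due.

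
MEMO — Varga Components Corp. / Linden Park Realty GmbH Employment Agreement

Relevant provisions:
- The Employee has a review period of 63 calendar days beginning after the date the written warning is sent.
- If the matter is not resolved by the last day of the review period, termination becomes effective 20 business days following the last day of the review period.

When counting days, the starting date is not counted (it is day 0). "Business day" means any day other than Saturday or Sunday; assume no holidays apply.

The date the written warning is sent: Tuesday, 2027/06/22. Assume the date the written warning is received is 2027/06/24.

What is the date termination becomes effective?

The last day of the review period: 2027/06/22 + 63 days = 2027/08/24.
From Tuesday, 2027/08/24, 20 business days (Aug 25, Aug 26, Aug 27, Aug 30, …, Sep 17, Sep 20, Sep 21, skipping weekends) brings us to Tuesday, 2027/09/21, which is the date termination becomes effective.

2027/09/21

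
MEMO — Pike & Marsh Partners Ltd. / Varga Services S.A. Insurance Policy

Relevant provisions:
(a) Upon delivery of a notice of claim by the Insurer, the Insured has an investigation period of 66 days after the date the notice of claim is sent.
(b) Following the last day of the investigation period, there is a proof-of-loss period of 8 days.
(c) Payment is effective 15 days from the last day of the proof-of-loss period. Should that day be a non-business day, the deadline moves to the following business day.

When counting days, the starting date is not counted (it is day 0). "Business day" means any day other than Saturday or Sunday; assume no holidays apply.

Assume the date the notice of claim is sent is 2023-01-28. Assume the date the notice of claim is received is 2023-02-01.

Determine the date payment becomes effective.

Adding 66 calendar days to 2023-01-28 gives 2023-04-04, which is the last day of the investigation period.
The last day of the proof-of-loss period: 2023-04-04 + 8 days = 2023-04-12.
Adding 15 calendar days to 2023-04-12 gives 2023-04-27, which is the date payment becomes effective. 2023-04-27 is a Thursday, so no roll-forward applies.

2023-04-27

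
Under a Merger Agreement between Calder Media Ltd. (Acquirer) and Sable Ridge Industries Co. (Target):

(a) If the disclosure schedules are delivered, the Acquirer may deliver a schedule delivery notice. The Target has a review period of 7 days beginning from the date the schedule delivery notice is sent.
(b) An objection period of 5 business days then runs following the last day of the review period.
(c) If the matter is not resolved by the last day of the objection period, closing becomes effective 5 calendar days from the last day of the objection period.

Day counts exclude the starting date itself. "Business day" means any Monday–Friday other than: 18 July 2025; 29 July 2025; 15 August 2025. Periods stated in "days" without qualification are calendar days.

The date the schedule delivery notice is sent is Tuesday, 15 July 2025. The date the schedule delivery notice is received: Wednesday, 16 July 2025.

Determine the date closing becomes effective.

The last day of the review period: 15 July 2025 + 7 days = 22 July 2025.
The last day of the objection period: counting 5 business days from Tuesday, 22 July 2025 (Jul 23, Jul 24, Jul 25, Jul 28, Jul 30, skipping weekends and the listed holiday on Jul 29) reaches Wednesday, 30 July 2025.
The date closing becomes effective: 5 calendar days after 30 July 2025 is 4 August 2025.

4 August 2025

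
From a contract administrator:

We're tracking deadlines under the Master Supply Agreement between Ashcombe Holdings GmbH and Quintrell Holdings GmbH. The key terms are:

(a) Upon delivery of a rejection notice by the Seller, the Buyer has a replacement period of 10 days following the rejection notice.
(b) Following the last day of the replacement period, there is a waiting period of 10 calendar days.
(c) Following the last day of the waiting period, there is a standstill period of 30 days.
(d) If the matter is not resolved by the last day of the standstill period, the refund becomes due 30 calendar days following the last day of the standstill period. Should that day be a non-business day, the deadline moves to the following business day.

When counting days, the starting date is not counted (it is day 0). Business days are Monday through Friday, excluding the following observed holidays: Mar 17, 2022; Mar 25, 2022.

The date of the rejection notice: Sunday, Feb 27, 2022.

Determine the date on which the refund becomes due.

May 18, 2022

The last day of the replacement period: Feb 27, 2022 + 10 days = Mar 9, 2022.
Adding 10 calendar days to Mar 9, 2022 gives Mar 19, 2022, which is the last day of the waiting period.
The last day of the standstill period: 30 calendar days after Mar 19, 2022 is Apr 18, 2022.
The date on which the refund becomes due: Apr 18, 2022 + 30 days = May 18, 2022. May 18, 2022 is a Wednesday and is not a listed holiday, so no roll-forward applies.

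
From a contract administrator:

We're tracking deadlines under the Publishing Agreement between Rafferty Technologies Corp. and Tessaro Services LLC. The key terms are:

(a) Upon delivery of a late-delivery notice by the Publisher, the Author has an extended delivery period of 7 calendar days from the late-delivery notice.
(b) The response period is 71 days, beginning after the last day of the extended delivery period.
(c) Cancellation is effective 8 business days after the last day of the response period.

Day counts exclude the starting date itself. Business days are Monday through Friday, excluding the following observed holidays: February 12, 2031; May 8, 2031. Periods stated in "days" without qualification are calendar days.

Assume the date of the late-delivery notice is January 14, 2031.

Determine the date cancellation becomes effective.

Adding 7 calendar days to January 14, 2031 gives January 21, 2031, which is the last day of the extended delivery period.
The last day of the response period: 71 calendar days after January 21, 2031 is April 2, 2031.
The date cancellation becomes effective: 8 business days after Wednesday, April 2, 2031, skipping weekends — Apr 3, Apr 4, Apr 7, Apr 8, Apr 9, Apr 10, Apr 11, Apr 14 — lands on Monday, April 14, 2031.

April 14, 2031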